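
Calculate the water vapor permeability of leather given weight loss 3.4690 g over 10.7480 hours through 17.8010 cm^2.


Formula: WVP = loss / (area * time)
Substituting: WVP = 3.4690 / (17.8010 * 10.7480)
Result: 0.0181314 g/(cm^2*hr)


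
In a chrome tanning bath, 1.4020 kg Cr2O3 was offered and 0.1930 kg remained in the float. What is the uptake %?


Formula: Uptake = (offered - residual) / offered * 100
Substituting: Uptake = (1.4020 - 0.1930) / 1.4020 * 100
Result: 86.2340 %


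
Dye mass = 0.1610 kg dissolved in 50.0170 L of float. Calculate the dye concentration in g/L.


Formula: Conc = dye_mass(kg) / volume(L) * 1000
Substituting: Conc = 0.1610 / 50.0170 * 1000
Result: 3.2189 g/L


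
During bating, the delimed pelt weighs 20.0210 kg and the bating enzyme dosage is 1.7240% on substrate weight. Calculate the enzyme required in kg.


Formula: Enzyme = substrate * pct / 100
Substituting: Enzyme = 20.0210 * 1.7240 / 100
Result: 0.3452 kg


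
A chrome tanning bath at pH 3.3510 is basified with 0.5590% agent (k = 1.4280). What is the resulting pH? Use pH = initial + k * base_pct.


Formula: pH_final = pH_initial + k * base_pct
Substituting: pH_final = 3.3510 + 1.4280 * 0.5590
Result: 4.1493


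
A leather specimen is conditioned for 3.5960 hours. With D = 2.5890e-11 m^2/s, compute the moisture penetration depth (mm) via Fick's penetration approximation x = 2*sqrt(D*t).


t = 3.5960 hr * 3600 = 12945.6000 s
D * t = 2.5890e-11 * 12945.6000 = 3.3516e-07
x = 2 * sqrt(D*t) = 2 * sqrt(3.3516e-07) = 0.00115786 m = 1.1579 mm


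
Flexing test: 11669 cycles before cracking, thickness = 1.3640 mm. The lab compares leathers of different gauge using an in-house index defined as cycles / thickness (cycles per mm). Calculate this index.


Formula: Index = cycles / thickness
Substituting: Index = 11669 / 1.3640
Result: 8554.9853 cycles/mm


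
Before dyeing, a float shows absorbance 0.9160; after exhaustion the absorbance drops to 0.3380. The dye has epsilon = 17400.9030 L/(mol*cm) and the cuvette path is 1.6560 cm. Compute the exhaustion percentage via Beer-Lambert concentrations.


c_initial = A_i / (epsilon * l) = 0.9160 / (17400.9030 * 1.6560) = 3.1788e-05 mol/L
c_final = A_f / (epsilon * l) = 0.3380 / (17400.9030 * 1.6560) = 1.1730e-05 mol/L
Exhaustion = (c_initial - c_final) / c_initial * 100 = (3.1788e-05 - 1.1730e-05) / 3.1788e-05 * 100 = 63.1004 %


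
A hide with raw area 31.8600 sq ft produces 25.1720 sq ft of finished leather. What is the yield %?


Formula: Yield = finished / raw * 100
Substituting: Yield = 25.1720 / 31.8600 * 100
Result: 79.0082 %


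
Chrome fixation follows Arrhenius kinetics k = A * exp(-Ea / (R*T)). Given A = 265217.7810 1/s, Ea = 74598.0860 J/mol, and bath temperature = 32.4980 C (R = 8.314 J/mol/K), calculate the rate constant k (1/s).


T_K = T_C + 273.15 = 32.4980 + 273.15 = 305.6480 K
exponent = -Ea / (R * T_K) = -74598.0860 / (8.314 * 305.6480) = -29.3559
k = A * exp(exponent) = 265217.7810 * exp(-29.3559) = 4.7258e-08 1/s


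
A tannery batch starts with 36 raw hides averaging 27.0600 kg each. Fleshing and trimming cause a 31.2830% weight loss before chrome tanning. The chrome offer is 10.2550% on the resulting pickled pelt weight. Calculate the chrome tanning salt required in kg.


Total_raw = N * avg_wt = 36 * 27.0600 = 974.1600 kg
Substrate = Total_raw * (1 - loss/100) = 974.1600 * (1 - 31.2830/100) = 669.4135 kg
Chrome = Substrate * pct / 100 = 669.4135 * 10.2550 / 100 = 68.6484 kg


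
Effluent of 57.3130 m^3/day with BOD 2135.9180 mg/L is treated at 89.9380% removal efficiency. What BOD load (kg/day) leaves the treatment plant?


Load_in = volume * conc / 1000 = 57.3130 * 2135.9180 / 1000 = 122.4159 kg/day
Removed = Load_in * eff / 100 = 122.4159 * 89.9380 / 100 = 110.0984 kg/day
Load_out = Load_in - Removed = 122.4159 - 110.0984 = 12.3175 kg/day


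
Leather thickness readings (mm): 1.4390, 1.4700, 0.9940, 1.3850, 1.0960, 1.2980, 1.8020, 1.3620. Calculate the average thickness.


Formula: Average = sum / n
Substituting: Average = 10.8460 / 8
Result: 1.3558 mm


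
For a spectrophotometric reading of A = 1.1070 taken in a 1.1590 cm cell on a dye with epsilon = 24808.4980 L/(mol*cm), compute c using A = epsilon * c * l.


Formula: c = A / (epsilon * l)
Substituting: c = 1.1070 / (24808.4980 * 1.1590)
Result: 3.8500e-05 mol/L


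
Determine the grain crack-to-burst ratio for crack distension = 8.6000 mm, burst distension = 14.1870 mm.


Formula: Ratio = crack / burst
Substituting: Ratio = 8.6000 / 14.1870
Result: 0.6062


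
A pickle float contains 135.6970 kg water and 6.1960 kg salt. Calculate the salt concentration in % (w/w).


Formula: Conc = salt / (water + salt) * 100
Substituting: Conc = 6.1960 / (135.6970 + 6.1960) * 100
Result: 4.3667 %


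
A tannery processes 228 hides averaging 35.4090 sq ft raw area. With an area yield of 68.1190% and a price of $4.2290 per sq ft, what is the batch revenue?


Raw_total = N * avg_area = 228 * 35.4090 = 8073.2520 sq ft
Finished = Raw_total * yield / 100 = 8073.2520 * 68.1190 / 100 = 5499.4185 sq ft
Value = Finished * price = 5499.4185 * 4.2290 = 23257.0410 $


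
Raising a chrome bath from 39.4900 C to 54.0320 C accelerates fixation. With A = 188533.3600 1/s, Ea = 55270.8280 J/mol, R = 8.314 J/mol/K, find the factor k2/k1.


T1 = 39.4900 + 273.15 = 312.6400 K; T2 = 54.0320 + 273.15 = 327.1820 K
k1 = A * exp(-Ea/(R*T1)) = 188533.3600 * exp(-55270.8280/(8.314*312.6400)) = 1.0981e-04 1/s
k2 = A * exp(-Ea/(R*T2)) = 188533.3600 * exp(-55270.8280/(8.314*327.1820)) = 2.8254e-04 1/s
k2/k1 = 2.8254e-04 / 1.0981e-04 = 2.5731


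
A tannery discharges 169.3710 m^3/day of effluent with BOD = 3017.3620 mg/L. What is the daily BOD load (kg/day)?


Formula: BOD_load = volume * conc / 1000
Substituting: BOD_load = 169.3710 * 3017.3620 / 1000
Result: 511.0536 kg/day


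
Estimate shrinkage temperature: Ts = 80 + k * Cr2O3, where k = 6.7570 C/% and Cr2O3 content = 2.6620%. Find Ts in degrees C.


Formula: Ts = 80 + k * Cr2O3
Substituting: Ts = 80 + 6.7570 * 2.6620
Result: 97.9871 C


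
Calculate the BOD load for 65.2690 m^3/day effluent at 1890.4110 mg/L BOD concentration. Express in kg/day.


Formula: BOD_load = volume * conc / 1000
Substituting: BOD_load = 65.2690 * 1890.4110 / 1000
Result: 123.3852 kg/day


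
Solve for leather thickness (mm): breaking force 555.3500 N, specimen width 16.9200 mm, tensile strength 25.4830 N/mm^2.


Formula: t = F / (TS * w)
Substituting: t = 555.3500 / (25.4830 * 16.9200)
Result: 1.2880 mm


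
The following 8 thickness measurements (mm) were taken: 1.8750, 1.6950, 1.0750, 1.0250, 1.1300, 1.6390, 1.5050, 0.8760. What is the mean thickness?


Formula: Average = sum / n
Substituting: Average = 10.8200 / 8
Result: 1.3525 mm


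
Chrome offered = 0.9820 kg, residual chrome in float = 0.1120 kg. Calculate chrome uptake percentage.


Formula: Uptake = (offered - residual) / offered * 100
Substituting: Uptake = (0.9820 - 0.1120) / 0.9820 * 100
Result: 88.5947 %


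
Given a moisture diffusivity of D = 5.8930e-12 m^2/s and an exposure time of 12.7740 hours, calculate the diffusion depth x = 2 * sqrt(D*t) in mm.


t = 12.7740 hr * 3600 = 45986.4000 s
D * t = 5.8930e-12 * 45986.4000 = 2.7100e-07
x = 2 * sqrt(D*t) = 2 * sqrt(2.7100e-07) = 0.00104115 m = 1.0411 mm


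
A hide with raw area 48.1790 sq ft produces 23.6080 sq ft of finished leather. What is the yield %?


Formula: Yield = finished / raw * 100
Substituting: Yield = 23.6080 / 48.1790 * 100
Result: 49.0006 %


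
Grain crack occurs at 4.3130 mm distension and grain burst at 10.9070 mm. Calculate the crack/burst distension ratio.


Formula: Ratio = crack / burst
Substituting: Ratio = 4.3130 / 10.9070
Result: 0.3954


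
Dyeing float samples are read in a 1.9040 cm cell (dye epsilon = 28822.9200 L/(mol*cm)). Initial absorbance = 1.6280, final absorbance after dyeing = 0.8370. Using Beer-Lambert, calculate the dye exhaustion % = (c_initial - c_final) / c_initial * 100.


c_initial = A_i / (epsilon * l) = 1.6280 / (28822.9200 * 1.9040) = 2.9665e-05 mol/L
c_final = A_f / (epsilon * l) = 0.8370 / (28822.9200 * 1.9040) = 1.5252e-05 mol/L
Exhaustion = (c_initial - c_final) / c_initial * 100 = (2.9665e-05 - 1.5252e-05) / 2.9665e-05 * 100 = 48.5872 %


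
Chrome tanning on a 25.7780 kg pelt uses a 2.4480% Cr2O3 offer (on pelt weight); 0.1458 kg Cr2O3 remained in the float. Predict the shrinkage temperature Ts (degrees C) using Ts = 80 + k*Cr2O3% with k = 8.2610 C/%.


Offered = pelt * offer_pct / 100 = 25.7780 * 2.4480 / 100 = 0.6310 kg
Uptake = offered - residual = 0.6310 - 0.1458 = 0.4852 kg
Cr2O3% on pelt = uptake / pelt * 100 = 0.4852 / 25.7780 * 100 = 1.8824 %
Ts = 80 + k * Cr2O3% = 80 + 8.2610 * 1.8824 = 95.5505 C


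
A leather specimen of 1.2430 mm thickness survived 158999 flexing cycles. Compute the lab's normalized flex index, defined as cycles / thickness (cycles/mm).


Formula: Index = cycles / thickness
Substituting: Index = 158999 / 1.2430
Result: 127915.5270 cycles/mm


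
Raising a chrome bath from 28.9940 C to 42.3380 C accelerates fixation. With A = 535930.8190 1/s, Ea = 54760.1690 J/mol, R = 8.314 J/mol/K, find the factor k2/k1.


T1 = 28.9940 + 273.15 = 302.1440 K; T2 = 42.3380 + 273.15 = 315.4880 K
k1 = A * exp(-Ea/(R*T1)) = 535930.8190 * exp(-54760.1690/(8.314*302.1440)) = 1.8274e-04 1/s
k2 = A * exp(-Ea/(R*T2)) = 535930.8190 * exp(-54760.1690/(8.314*315.4880)) = 4.5948e-04 1/s
k2/k1 = 4.5948e-04 / 1.8274e-04 = 2.5144


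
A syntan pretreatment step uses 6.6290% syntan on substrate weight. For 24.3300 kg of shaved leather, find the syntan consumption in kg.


Formula: Syntan = substrate * pct / 100
Substituting: Syntan = 24.3300 * 6.6290 / 100
Result: 1.6128 kg


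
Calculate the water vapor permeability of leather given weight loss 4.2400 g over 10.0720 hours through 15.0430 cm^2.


Formula: WVP = loss / (area * time)
Substituting: WVP = 4.2400 / (15.0430 * 10.0720)
Result: 0.0279844 g/(cm^2*hr)


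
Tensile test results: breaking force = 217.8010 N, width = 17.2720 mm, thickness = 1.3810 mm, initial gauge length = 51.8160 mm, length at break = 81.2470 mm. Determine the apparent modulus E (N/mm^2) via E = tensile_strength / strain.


TS = F / (w * t) = 217.8010 / (17.2720 * 1.3810) = 9.1311 N/mm^2
strain = (Lf - L0) / L0 = (81.2470 - 51.8160) / 51.8160 = 0.5680
E = TS / strain = 9.1311 / 0.5680 = 16.0762 N/mm^2


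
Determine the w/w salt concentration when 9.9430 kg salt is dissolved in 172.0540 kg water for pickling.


Formula: Conc = salt / (water + salt) * 100
Substituting: Conc = 9.9430 / (172.0540 + 9.9430) * 100
Result: 5.4633 %


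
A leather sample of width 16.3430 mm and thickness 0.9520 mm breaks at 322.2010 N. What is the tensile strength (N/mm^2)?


Formula: TS = force / (width * thickness)
Substituting: TS = 322.2010 / (16.3430 * 0.9520)
Result: 20.7090 N/mm^2


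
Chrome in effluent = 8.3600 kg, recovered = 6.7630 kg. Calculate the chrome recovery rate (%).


Formula: Recovery = recovered / input * 100
Substituting: Recovery = 6.7630 / 8.3600 * 100
Result: 80.8971 %


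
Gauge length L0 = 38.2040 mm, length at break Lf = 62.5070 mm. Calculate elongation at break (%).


Formula: Elongation = (Lf - L0) / L0 * 100
Substituting: Elongation = (62.5070 - 38.2040) / 38.2040 * 100
Result: 63.6138 %


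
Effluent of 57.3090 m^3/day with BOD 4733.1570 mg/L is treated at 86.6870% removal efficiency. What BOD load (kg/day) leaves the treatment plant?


Load_in = volume * conc / 1000 = 57.3090 * 4733.1570 / 1000 = 271.2525 kg/day
Removed = Load_in * eff / 100 = 271.2525 * 86.6870 / 100 = 235.1406 kg/day
Load_out = Load_in - Removed = 271.2525 - 235.1406 = 36.1118 kg/day


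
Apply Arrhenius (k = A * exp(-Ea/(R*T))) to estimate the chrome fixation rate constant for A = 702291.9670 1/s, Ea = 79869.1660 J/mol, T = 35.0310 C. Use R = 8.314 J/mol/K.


T_K = T_C + 273.15 = 35.0310 + 273.15 = 308.1810 K
exponent = -Ea / (R * T_K) = -79869.1660 / (8.314 * 308.1810) = -31.1719
k = A * exp(exponent) = 702291.9670 * exp(-31.1719) = 2.0358e-08 1/s


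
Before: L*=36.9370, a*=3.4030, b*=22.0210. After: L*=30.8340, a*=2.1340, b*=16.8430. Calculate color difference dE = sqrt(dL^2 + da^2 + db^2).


dL = -6.1030, da = -1.2690, db = -5.1780
dE = sqrt((-6.1030)^2 + (-1.2690)^2 + (-5.1780)^2) = 8.1036


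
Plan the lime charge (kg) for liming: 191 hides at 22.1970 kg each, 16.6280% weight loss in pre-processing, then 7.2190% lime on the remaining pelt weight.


Total_raw = N * avg_wt = 191 * 22.1970 = 4239.6270 kg
Substrate = Total_raw * (1 - loss/100) = 4239.6270 * (1 - 16.6280/100) = 3534.6618 kg
Lime = Substrate * pct / 100 = 3534.6618 * 7.2190 / 100 = 255.1672 kg


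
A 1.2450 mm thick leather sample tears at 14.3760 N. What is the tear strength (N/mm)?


Formula: Tear strength = force / thickness
Substituting: Tear strength = 14.3760 / 1.2450
Result: 11.5470 N/mm


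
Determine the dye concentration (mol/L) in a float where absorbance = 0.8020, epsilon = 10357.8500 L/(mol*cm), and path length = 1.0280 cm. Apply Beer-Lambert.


Formula: c = A / (epsilon * l)
Substituting: c = 0.8020 / (10357.8500 * 1.0280)
Result: 7.5320e-05 mol/L


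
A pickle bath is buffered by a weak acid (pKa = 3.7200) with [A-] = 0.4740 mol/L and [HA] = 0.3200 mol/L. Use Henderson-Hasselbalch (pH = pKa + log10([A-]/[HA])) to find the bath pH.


ratio = [A-] / [HA] = 0.4740 / 0.3200 = 1.4812
log10(ratio) = 0.1706
pH = pKa + log10(ratio) = 3.7200 + 0.1706 = 3.8906


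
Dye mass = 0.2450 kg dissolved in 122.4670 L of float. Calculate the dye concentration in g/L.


Formula: Conc = dye_mass(kg) / volume(L) * 1000
Substituting: Conc = 0.2450 / 122.4670 * 1000
Result: 2.0005 g/L


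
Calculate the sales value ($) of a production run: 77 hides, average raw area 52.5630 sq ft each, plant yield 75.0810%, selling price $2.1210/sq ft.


Raw_total = N * avg_area = 77 * 52.5630 = 4047.3510 sq ft
Finished = Raw_total * yield / 100 = 4047.3510 * 75.0810 / 100 = 3038.7916 sq ft
Value = Finished * price = 3038.7916 * 2.1210 = 6445.2770 $


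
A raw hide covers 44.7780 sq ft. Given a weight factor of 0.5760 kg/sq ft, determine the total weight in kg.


Formula: Weight = area * weight_per_sqft
Substituting: Weight = 44.7780 * 0.5760
Result: 25.7921 kg


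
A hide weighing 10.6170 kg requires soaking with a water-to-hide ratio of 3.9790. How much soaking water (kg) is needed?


Formula: Water = hide_weight * ratio
Substituting: Water = 10.6170 * 3.9790
Result: 42.2450 kg


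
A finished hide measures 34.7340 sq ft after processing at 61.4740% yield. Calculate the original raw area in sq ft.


Formula: raw = finished * 100 / yield
Substituting: raw = 34.7340 * 100 / 61.4740
Result: 56.5019 sq ft


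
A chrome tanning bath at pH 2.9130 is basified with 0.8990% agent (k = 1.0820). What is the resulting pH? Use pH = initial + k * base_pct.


Formula: pH_final = pH_initial + k * base_pct
Substituting: pH_final = 2.9130 + 1.0820 * 0.8990
Result: 3.8857


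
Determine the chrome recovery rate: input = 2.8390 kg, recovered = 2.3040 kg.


Formula: Recovery = recovered / input * 100
Substituting: Recovery = 2.3040 / 2.8390 * 100
Result: 81.1553 %


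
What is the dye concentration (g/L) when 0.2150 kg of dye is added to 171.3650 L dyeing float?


Formula: Conc = dye_mass(kg) / volume(L) * 1000
Substituting: Conc = 0.2150 / 171.3650 * 1000
Result: 1.2546 g/L


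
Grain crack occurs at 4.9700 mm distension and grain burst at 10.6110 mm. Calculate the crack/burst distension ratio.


Formula: Ratio = crack / burst
Substituting: Ratio = 4.9700 / 10.6110
Result: 0.4684


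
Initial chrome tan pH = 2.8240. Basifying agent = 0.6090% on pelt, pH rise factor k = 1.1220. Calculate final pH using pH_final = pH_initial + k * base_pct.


Formula: pH_final = pH_initial + k * base_pct
Substituting: pH_final = 2.8240 + 1.1220 * 0.6090
Result: 3.5073


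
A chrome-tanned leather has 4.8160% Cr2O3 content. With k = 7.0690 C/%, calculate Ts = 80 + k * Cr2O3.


Formula: Ts = 80 + k * Cr2O3
Substituting: Ts = 80 + 7.0690 * 4.8160
Result: 114.0443 C


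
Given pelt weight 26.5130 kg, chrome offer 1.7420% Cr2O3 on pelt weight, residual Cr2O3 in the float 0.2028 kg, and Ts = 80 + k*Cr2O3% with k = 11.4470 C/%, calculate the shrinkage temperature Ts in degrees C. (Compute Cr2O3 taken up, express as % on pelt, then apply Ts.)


Offered = pelt * offer_pct / 100 = 26.5130 * 1.7420 / 100 = 0.4619 kg
Uptake = offered - residual = 0.4619 - 0.2028 = 0.2591 kg
Cr2O3% on pelt = uptake / pelt * 100 = 0.2591 / 26.5130 * 100 = 0.9771 %
Ts = 80 + k * Cr2O3% = 80 + 11.4470 * 0.9771 = 91.1848 C


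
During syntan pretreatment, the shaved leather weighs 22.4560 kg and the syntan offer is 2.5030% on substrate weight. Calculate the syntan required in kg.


Formula: Syntan = substrate * pct / 100
Substituting: Syntan = 22.4560 * 2.5030 / 100
Result: 0.5621 kg


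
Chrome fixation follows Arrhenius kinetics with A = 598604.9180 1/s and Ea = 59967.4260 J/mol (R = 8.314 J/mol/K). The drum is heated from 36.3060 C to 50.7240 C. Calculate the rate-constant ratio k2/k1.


T1 = 36.3060 + 273.15 = 309.4560 K; T2 = 50.7240 + 273.15 = 323.8740 K
k1 = A * exp(-Ea/(R*T1)) = 598604.9180 * exp(-59967.4260/(8.314*309.4560)) = 4.5141e-05 1/s
k2 = A * exp(-Ea/(R*T2)) = 598604.9180 * exp(-59967.4260/(8.314*323.8740)) = 1.2741e-04 1/s
k2/k1 = 1.2741e-04 / 4.5141e-05 = 2.8225


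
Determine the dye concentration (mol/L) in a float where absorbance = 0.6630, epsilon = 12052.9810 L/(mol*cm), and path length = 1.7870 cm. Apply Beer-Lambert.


Formula: c = A / (epsilon * l)
Substituting: c = 0.6630 / (12052.9810 * 1.7870)
Result: 3.0782e-05 mol/L


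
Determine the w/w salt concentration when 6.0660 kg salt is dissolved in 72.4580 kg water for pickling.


Formula: Conc = salt / (water + salt) * 100
Substituting: Conc = 6.0660 / (72.4580 + 6.0660) * 100
Result: 7.7250 %


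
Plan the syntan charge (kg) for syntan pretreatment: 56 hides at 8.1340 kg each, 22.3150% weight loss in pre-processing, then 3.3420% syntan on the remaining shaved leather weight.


Total_raw = N * avg_wt = 56 * 8.1340 = 455.5040 kg
Substrate = Total_raw * (1 - loss/100) = 455.5040 * (1 - 22.3150/100) = 353.8583 kg
Syntan = Substrate * pct / 100 = 353.8583 * 3.3420 / 100 = 11.8259 kg


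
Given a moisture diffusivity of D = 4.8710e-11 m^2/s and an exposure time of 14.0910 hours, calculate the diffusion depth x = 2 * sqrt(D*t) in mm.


t = 14.0910 hr * 3600 = 50727.6000 s
D * t = 4.8710e-11 * 50727.6000 = 2.4709e-06
x = 2 * sqrt(D*t) = 2 * sqrt(2.4709e-06) = 0.00314385 m = 3.1438 mm


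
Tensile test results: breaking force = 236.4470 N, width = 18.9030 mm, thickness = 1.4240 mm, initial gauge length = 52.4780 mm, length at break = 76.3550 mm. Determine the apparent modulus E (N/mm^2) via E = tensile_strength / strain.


TS = F / (w * t) = 236.4470 / (18.9030 * 1.4240) = 8.7840 N/mm^2
strain = (Lf - L0) / L0 = (76.3550 - 52.4780) / 52.4780 = 0.4550
E = TS / strain = 8.7840 / 0.4550 = 19.3059 N/mm^2


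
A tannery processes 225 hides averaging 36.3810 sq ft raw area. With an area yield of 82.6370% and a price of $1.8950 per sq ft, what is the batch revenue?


Raw_total = N * avg_area = 225 * 36.3810 = 8185.7250 sq ft
Finished = Raw_total * yield / 100 = 8185.7250 * 82.6370 / 100 = 6764.4376 sq ft
Value = Finished * price = 6764.4376 * 1.8950 = 12818.6092 $


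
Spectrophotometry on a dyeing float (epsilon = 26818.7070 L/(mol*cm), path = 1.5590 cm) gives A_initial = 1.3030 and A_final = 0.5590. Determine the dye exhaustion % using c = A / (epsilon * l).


c_initial = A_i / (epsilon * l) = 1.3030 / (26818.7070 * 1.5590) = 3.1165e-05 mol/L
c_final = A_f / (epsilon * l) = 0.5590 / (26818.7070 * 1.5590) = 1.3370e-05 mol/L
Exhaustion = (c_initial - c_final) / c_initial * 100 = (3.1165e-05 - 1.3370e-05) / 3.1165e-05 * 100 = 57.0990 %


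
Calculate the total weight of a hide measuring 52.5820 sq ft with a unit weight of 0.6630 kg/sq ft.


Formula: Weight = area * weight_per_sqft
Substituting: Weight = 52.5820 * 0.6630
Result: 34.8619 kg


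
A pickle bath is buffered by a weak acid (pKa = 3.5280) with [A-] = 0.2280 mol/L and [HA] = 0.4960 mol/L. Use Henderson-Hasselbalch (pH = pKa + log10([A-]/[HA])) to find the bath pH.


ratio = [A-] / [HA] = 0.2280 / 0.4960 = 0.4597
log10(ratio) = -0.3375
pH = pKa + log10(ratio) = 3.5280 - 0.3375 = 3.1905


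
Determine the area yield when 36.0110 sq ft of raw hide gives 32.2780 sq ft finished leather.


Formula: Yield = finished / raw * 100
Substituting: Yield = 32.2780 / 36.0110 * 100
Result: 89.6337 %


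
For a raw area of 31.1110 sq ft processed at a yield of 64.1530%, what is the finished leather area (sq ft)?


Formula: finished = raw * yield / 100
Substituting: finished = 31.1110 * 64.1530 / 100
Result: 19.9586 sq ft


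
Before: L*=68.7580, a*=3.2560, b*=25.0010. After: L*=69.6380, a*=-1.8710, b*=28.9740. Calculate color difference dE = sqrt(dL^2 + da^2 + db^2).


dL = 0.8800, da = -5.1270, db = 3.9730
dE = sqrt(0.8800^2 + (-5.1270)^2 + 3.9730^2) = 6.5456


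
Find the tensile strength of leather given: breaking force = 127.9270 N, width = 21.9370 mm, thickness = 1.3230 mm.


Formula: TS = force / (width * thickness)
Substituting: TS = 127.9270 / (21.9370 * 1.3230)
Result: 4.4078 N/mm^2


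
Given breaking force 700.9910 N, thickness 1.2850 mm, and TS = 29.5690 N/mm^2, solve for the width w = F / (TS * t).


Formula: w = F / (TS * t)
Substituting: w = 700.9910 / (29.5690 * 1.2850)
Result: 18.4490 mm


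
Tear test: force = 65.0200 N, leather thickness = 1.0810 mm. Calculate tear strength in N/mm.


Formula: Tear strength = force / thickness
Substituting: Tear strength = 65.0200 / 1.0810
Result: 60.1480 N/mm


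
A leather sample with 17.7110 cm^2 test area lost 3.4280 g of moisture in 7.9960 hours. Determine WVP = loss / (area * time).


Formula: WVP = loss / (area * time)
Substituting: WVP = 3.4280 / (17.7110 * 7.9960)
Result: 0.0242061 g/(cm^2*hr)


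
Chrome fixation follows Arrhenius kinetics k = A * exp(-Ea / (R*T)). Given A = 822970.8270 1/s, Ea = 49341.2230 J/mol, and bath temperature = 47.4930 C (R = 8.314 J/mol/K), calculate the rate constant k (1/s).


T_K = T_C + 273.15 = 47.4930 + 273.15 = 320.6430 K
exponent = -Ea / (R * T_K) = -49341.2230 / (8.314 * 320.6430) = -18.5088
k = A * exp(exponent) = 822970.8270 * exp(-18.5088) = 0.00753559 1/s


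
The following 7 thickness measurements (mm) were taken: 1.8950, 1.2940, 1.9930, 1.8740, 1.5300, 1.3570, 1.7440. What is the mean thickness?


Formula: Average = sum / n
Substituting: Average = 11.6870 / 7
Result: 1.6696 mm


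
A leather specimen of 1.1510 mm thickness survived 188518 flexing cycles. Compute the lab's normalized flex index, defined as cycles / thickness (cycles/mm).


Formula: Index = cycles / thickness
Substituting: Index = 188518 / 1.1510
Result: 163786.2728 cycles/mm


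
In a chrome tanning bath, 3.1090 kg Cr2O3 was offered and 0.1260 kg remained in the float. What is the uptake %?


Formula: Uptake = (offered - residual) / offered * 100
Substituting: Uptake = (3.1090 - 0.1260) / 3.1090 * 100
Result: 95.9472 %


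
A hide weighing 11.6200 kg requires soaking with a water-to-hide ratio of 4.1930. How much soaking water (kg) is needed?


Formula: Water = hide_weight * ratio
Substituting: Water = 11.6200 * 4.1930
Result: 48.7227 kg


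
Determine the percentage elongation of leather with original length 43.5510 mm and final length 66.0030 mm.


Formula: Elongation = (Lf - L0) / L0 * 100
Substituting: Elongation = (66.0030 - 43.5510) / 43.5510 * 100
Result: 51.5534 %


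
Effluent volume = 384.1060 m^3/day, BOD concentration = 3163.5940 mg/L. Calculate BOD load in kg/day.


Formula: BOD_load = volume * conc / 1000
Substituting: BOD_load = 384.1060 * 3163.5940 / 1000
Result: 1215.1554 kg/day


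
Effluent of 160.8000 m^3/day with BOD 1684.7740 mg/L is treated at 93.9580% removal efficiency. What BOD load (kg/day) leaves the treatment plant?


Load_in = volume * conc / 1000 = 160.8000 * 1684.7740 / 1000 = 270.9117 kg/day
Removed = Load_in * eff / 100 = 270.9117 * 93.9580 / 100 = 254.5432 kg/day
Load_out = Load_in - Removed = 270.9117 - 254.5432 = 16.3685 kg/day


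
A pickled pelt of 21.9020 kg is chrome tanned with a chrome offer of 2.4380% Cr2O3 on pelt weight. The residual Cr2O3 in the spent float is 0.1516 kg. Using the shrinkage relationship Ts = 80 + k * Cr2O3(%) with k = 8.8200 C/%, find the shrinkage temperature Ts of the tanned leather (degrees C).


Offered = pelt * offer_pct / 100 = 21.9020 * 2.4380 / 100 = 0.5340 kg
Uptake = offered - residual = 0.5340 - 0.1516 = 0.3824 kg
Cr2O3% on pelt = uptake / pelt * 100 = 0.3824 / 21.9020 * 100 = 1.7458 %
Ts = 80 + k * Cr2O3% = 80 + 8.8200 * 1.7458 = 95.3982 C


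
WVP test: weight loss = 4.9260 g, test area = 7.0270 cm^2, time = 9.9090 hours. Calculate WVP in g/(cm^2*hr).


Formula: WVP = loss / (area * time)
Substituting: WVP = 4.9260 / (7.0270 * 9.9090)
Result: 0.0707448 g/(cm^2*hr)


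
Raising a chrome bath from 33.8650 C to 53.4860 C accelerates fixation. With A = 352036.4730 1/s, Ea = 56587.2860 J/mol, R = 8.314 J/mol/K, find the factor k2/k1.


T1 = 33.8650 + 273.15 = 307.0150 K; T2 = 53.4860 + 273.15 = 326.6360 K
k1 = A * exp(-Ea/(R*T1)) = 352036.4730 * exp(-56587.2860/(8.314*307.0150)) = 8.2917e-05 1/s
k2 = A * exp(-Ea/(R*T2)) = 352036.4730 * exp(-56587.2860/(8.314*326.6360)) = 3.1405e-04 1/s
k2/k1 = 3.1405e-04 / 8.2917e-05 = 3.7875


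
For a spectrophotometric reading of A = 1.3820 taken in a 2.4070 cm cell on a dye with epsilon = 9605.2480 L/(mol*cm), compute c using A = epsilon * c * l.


Formula: c = A / (epsilon * l)
Substituting: c = 1.3820 / (9605.2480 * 2.4070)
Result: 5.9776e-05 mol/L


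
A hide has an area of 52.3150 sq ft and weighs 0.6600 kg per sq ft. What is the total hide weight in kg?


Formula: Weight = area * weight_per_sqft
Substituting: Weight = 52.3150 * 0.6600
Result: 34.5279 kg


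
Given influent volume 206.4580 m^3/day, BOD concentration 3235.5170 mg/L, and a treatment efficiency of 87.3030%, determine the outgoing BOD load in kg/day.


Load_in = volume * conc / 1000 = 206.4580 * 3235.5170 / 1000 = 667.9984 kg/day
Removed = Load_in * eff / 100 = 667.9984 * 87.3030 / 100 = 583.1826 kg/day
Load_out = Load_in - Removed = 667.9984 - 583.1826 = 84.8158 kg/day


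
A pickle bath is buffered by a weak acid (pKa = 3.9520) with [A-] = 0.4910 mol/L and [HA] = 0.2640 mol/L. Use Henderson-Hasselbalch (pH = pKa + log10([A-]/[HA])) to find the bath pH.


ratio = [A-] / [HA] = 0.4910 / 0.2640 = 1.8598
log10(ratio) = 0.2695
pH = pKa + log10(ratio) = 3.9520 + 0.2695 = 4.2215


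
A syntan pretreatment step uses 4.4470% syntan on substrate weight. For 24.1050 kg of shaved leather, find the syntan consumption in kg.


Formula: Syntan = substrate * pct / 100
Substituting: Syntan = 24.1050 * 4.4470 / 100
Result: 1.0719 kg


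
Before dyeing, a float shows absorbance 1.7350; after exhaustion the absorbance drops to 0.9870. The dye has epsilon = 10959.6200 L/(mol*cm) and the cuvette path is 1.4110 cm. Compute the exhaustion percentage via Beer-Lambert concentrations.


c_initial = A_i / (epsilon * l) = 1.7350 / (10959.6200 * 1.4110) = 1.1220e-04 mol/L
c_final = A_f / (epsilon * l) = 0.9870 / (10959.6200 * 1.4110) = 6.3826e-05 mol/L
Exhaustion = (c_initial - c_final) / c_initial * 100 = (1.1220e-04 - 6.3826e-05) / 1.1220e-04 * 100 = 43.1124 %


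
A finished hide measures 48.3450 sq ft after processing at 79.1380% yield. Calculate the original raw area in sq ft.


Formula: raw = finished * 100 / yield
Substituting: raw = 48.3450 * 100 / 79.1380
Result: 61.0895 sq ft


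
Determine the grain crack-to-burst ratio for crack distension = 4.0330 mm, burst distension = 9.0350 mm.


Formula: Ratio = crack / burst
Substituting: Ratio = 4.0330 / 9.0350
Result: 0.4464


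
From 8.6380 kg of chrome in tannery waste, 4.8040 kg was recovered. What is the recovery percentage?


Formula: Recovery = recovered / input * 100
Substituting: Recovery = 4.8040 / 8.6380 * 100
Result: 55.6147 %


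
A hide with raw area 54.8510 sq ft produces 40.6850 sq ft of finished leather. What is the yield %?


Formula: Yield = finished / raw * 100
Substituting: Yield = 40.6850 / 54.8510 * 100
Result: 74.1737 %


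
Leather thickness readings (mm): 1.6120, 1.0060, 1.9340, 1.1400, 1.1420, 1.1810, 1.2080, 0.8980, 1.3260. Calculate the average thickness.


Formula: Average = sum / n
Substituting: Average = 11.4470 / 9
Result: 1.2719 mm


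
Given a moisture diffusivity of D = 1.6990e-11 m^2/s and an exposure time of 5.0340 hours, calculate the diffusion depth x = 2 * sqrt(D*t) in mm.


t = 5.0340 hr * 3600 = 18122.4000 s
D * t = 1.6990e-11 * 18122.4000 = 3.0790e-07
x = 2 * sqrt(D*t) = 2 * sqrt(3.0790e-07) = 0.00110977 m = 1.1098 mm


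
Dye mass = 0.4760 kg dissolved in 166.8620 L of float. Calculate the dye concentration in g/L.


Formula: Conc = dye_mass(kg) / volume(L) * 1000
Substituting: Conc = 0.4760 / 166.8620 * 1000
Result: 2.8527 g/L


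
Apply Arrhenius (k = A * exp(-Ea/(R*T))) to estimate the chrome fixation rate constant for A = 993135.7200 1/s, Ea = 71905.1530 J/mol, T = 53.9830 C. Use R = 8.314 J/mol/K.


T_K = T_C + 273.15 = 53.9830 + 273.15 = 327.1330 K
exponent = -Ea / (R * T_K) = -71905.1530 / (8.314 * 327.1330) = -26.4378
k = A * exp(exponent) = 993135.7200 * exp(-26.4378) = 3.2750e-06 1/s


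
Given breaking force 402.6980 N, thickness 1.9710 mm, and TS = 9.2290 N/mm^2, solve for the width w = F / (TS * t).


Formula: w = F / (TS * t)
Substituting: w = 402.6980 / (9.2290 * 1.9710)
Result: 22.1380 mm


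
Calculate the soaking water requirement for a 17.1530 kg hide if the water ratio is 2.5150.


Formula: Water = hide_weight * ratio
Substituting: Water = 17.1530 * 2.5150
Result: 43.1398 kg


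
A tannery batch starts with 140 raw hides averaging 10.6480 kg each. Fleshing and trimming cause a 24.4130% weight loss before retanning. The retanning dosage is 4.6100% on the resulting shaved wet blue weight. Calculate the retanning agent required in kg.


Total_raw = N * avg_wt = 140 * 10.6480 = 1490.7200 kg
Substrate = Total_raw * (1 - loss/100) = 1490.7200 * (1 - 24.4130/100) = 1126.7905 kg
Retan = Substrate * pct / 100 = 1126.7905 * 4.6100 / 100 = 51.9450 kg


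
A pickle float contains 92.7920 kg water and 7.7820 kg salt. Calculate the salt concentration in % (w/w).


Formula: Conc = salt / (water + salt) * 100
Substituting: Conc = 7.7820 / (92.7920 + 7.7820) * 100
Result: 7.7376 %


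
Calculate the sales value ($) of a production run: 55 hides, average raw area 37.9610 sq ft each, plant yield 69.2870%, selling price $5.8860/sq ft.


Raw_total = N * avg_area = 55 * 37.9610 = 2087.8550 sq ft
Finished = Raw_total * yield / 100 = 2087.8550 * 69.2870 / 100 = 1446.6121 sq ft
Value = Finished * price = 1446.6121 * 5.8860 = 8514.7588 $


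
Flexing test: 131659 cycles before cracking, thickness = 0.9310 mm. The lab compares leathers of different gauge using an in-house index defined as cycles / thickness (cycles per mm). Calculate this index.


Formula: Index = cycles / thickness
Substituting: Index = 131659 / 0.9310
Result: 141416.7562 cycles/mm


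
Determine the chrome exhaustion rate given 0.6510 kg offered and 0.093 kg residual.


Formula: Uptake = (offered - residual) / offered * 100
Substituting: Uptake = (0.6510 - 0.093) / 0.6510 * 100
Result: 85.7143 %


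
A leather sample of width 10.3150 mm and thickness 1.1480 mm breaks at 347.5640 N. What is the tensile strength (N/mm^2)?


Formula: TS = force / (width * thickness)
Substituting: TS = 347.5640 / (10.3150 * 1.1480)
Result: 29.3511 N/mm^2


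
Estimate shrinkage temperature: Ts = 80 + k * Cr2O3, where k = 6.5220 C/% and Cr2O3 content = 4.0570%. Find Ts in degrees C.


Formula: Ts = 80 + k * Cr2O3
Substituting: Ts = 80 + 6.5220 * 4.0570
Result: 106.4598 C


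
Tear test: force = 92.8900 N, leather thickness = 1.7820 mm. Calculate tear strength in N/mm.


Formula: Tear strength = force / thickness
Substituting: Tear strength = 92.8900 / 1.7820
Result: 52.1268 N/mm


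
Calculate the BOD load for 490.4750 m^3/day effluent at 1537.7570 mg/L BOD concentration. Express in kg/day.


Formula: BOD_load = volume * conc / 1000
Substituting: BOD_load = 490.4750 * 1537.7570 / 1000
Result: 754.2314 kg/day


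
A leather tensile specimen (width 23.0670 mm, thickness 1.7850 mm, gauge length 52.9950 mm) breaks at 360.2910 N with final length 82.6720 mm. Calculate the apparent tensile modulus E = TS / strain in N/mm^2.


TS = F / (w * t) = 360.2910 / (23.0670 * 1.7850) = 8.7503 N/mm^2
strain = (Lf - L0) / L0 = (82.6720 - 52.9950) / 52.9950 = 0.5600
E = TS / strain = 8.7503 / 0.5600 = 15.6257 N/mm^2


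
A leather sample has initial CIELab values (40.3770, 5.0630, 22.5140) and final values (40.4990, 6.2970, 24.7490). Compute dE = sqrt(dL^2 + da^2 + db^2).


dL = 0.1220, da = 1.2340, db = 2.2350
dE = sqrt(0.1220^2 + 1.2340^2 + 2.2350^2) = 2.5559


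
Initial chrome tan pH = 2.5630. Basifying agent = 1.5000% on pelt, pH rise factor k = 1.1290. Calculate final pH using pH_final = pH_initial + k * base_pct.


Formula: pH_final = pH_initial + k * base_pct
Substituting: pH_final = 2.5630 + 1.1290 * 1.5000
Result: 4.2565


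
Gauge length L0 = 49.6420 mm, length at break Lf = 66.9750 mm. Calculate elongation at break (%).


Formula: Elongation = (Lf - L0) / L0 * 100
Substituting: Elongation = (66.9750 - 49.6420) / 49.6420 * 100
Result: 34.9160 %


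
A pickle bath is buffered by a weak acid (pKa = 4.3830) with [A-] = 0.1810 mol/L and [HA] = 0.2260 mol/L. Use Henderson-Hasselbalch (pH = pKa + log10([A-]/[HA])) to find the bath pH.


ratio = [A-] / [HA] = 0.1810 / 0.2260 = 0.8009
log10(ratio) = -0.0964299
pH = pKa + log10(ratio) = 4.3830 - 0.0964299 = 4.2866


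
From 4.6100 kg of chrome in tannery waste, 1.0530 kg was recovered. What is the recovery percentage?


Formula: Recovery = recovered / input * 100
Substituting: Recovery = 1.0530 / 4.6100 * 100
Result: 22.8416 %


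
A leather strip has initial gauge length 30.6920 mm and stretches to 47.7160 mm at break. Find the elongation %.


Formula: Elongation = (Lf - L0) / L0 * 100
Substituting: Elongation = (47.7160 - 30.6920) / 30.6920 * 100
Result: 55.4672 %


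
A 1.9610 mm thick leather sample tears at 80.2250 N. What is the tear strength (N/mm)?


Formula: Tear strength = force / thickness
Substituting: Tear strength = 80.2250 / 1.9610
Result: 40.9102 N/mm


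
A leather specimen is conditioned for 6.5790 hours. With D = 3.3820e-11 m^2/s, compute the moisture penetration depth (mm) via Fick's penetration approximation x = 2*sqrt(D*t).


t = 6.5790 hr * 3600 = 23684.4000 s
D * t = 3.3820e-11 * 23684.4000 = 8.0101e-07
x = 2 * sqrt(D*t) = 2 * sqrt(8.0101e-07) = 0.00178998 m = 1.7900 mm


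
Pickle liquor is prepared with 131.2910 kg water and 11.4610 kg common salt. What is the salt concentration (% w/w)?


Formula: Conc = salt / (water + salt) * 100
Substituting: Conc = 11.4610 / (131.2910 + 11.4610) * 100
Result: 8.0286 %


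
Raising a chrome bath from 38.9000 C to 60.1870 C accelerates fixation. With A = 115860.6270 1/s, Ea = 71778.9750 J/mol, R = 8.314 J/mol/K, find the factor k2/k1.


T1 = 38.9000 + 273.15 = 312.0500 K; T2 = 60.1870 + 273.15 = 333.3370 K
k1 = A * exp(-Ea/(R*T1)) = 115860.6270 * exp(-71778.9750/(8.314*312.0500)) = 1.1176e-07 1/s
k2 = A * exp(-Ea/(R*T2)) = 115860.6270 * exp(-71778.9750/(8.314*333.3370)) = 6.5404e-07 1/s
k2/k1 = 6.5404e-07 / 1.1176e-07 = 5.8523


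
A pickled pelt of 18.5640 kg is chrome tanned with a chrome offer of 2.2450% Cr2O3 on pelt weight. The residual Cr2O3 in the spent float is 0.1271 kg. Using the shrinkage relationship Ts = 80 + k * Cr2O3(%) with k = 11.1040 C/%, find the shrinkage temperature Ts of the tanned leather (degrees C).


Offered = pelt * offer_pct / 100 = 18.5640 * 2.2450 / 100 = 0.4168 kg
Uptake = offered - residual = 0.4168 - 0.1271 = 0.2897 kg
Cr2O3% on pelt = uptake / pelt * 100 = 0.2897 / 18.5640 * 100 = 1.5603 %
Ts = 80 + k * Cr2O3% = 80 + 11.1040 * 1.5603 = 97.3260 C


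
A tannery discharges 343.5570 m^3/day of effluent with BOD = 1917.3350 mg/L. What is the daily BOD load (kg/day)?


Formula: BOD_load = volume * conc / 1000
Substituting: BOD_load = 343.5570 * 1917.3350 / 1000
Result: 658.7139 kg/day


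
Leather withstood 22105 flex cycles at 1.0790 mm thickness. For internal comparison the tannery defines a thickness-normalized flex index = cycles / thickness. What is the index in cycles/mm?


Formula: Index = cycles / thickness
Substituting: Index = 22105 / 1.0790
Result: 20486.5616 cycles/mm


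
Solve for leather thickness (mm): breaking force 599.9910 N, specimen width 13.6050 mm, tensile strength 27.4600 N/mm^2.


Formula: t = F / (TS * w)
Substituting: t = 599.9910 / (27.4600 * 13.6050)
Result: 1.6060 mm


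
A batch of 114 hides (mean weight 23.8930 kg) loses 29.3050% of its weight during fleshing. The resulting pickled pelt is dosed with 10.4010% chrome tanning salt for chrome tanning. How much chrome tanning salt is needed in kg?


Total_raw = N * avg_wt = 114 * 23.8930 = 2723.8020 kg
Substrate = Total_raw * (1 - loss/100) = 2723.8020 * (1 - 29.3050/100) = 1925.5918 kg
Chrome = Substrate * pct / 100 = 1925.5918 * 10.4010 / 100 = 200.2808 kg


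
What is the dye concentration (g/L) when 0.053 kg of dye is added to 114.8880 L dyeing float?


Formula: Conc = dye_mass(kg) / volume(L) * 1000
Substituting: Conc = 0.053 / 114.8880 * 1000
Result: 0.4613 g/L


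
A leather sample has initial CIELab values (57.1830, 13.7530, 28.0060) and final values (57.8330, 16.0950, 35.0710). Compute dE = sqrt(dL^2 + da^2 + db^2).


dL = 0.6500, da = 2.3420, db = 7.0650
dE = sqrt(0.6500^2 + 2.3420^2 + 7.0650^2) = 7.4714


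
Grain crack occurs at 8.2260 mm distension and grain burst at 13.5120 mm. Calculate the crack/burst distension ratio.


Formula: Ratio = crack / burst
Substituting: Ratio = 8.2260 / 13.5120
Result: 0.6088


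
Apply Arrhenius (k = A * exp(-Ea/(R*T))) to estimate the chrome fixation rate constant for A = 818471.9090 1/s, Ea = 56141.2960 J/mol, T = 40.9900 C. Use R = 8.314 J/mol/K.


T_K = T_C + 273.15 = 40.9900 + 273.15 = 314.1400 K
exponent = -Ea / (R * T_K) = -56141.2960 / (8.314 * 314.1400) = -21.4956
k = A * exp(exponent) = 818471.9090 * exp(-21.4956) = 3.7809e-04 1/s


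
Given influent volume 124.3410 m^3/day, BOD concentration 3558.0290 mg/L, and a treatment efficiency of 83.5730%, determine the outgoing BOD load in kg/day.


Load_in = volume * conc / 1000 = 124.3410 * 3558.0290 / 1000 = 442.4089 kg/day
Removed = Load_in * eff / 100 = 442.4089 * 83.5730 / 100 = 369.7344 kg/day
Load_out = Load_in - Removed = 442.4089 - 369.7344 = 72.6745 kg/day


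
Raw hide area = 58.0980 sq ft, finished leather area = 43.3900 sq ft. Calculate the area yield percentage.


Formula: Yield = finished / raw * 100
Substituting: Yield = 43.3900 / 58.0980 * 100
Result: 74.6842 %


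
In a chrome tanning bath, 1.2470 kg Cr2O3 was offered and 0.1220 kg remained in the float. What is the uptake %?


Formula: Uptake = (offered - residual) / offered * 100
Substituting: Uptake = (1.2470 - 0.1220) / 1.2470 * 100
Result: 90.2165 %


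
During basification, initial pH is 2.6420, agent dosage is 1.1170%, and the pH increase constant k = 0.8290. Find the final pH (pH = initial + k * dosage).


Formula: pH_final = pH_initial + k * base_pct
Substituting: pH_final = 2.6420 + 0.8290 * 1.1170
Result: 3.5680
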